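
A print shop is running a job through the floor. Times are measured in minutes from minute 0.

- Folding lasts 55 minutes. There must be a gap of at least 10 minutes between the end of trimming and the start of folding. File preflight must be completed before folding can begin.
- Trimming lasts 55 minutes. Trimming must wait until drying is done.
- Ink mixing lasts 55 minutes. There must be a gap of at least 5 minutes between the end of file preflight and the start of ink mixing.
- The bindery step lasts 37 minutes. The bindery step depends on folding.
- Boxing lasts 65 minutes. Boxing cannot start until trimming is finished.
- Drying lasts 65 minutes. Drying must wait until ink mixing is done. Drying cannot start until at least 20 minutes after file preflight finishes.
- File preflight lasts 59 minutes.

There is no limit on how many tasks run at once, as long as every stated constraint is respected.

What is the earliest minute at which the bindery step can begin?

304

File preflight can start immediately at minute 0; it finishes at minute 59.
After file preflight (finishes minute 59, plus 5-minute gap → minute 64), ink mixing can start at minute 64 and finishes at minute 119.
Drying has to wait for ink mixing (finishes minute 119); file preflight (finishes minute 59, plus 20-minute gap → minute 79). The latest of these is minute 119, so drying runs minute 119 to 119 + 65 = minute 184.
Trimming waits on drying (finishes minute 184), so it starts at minute 184 and finishes at 184 + 55 = minute 239.
Folding needs all of trimming (finishes minute 239, plus 10-minute gap → minute 249); file preflight (finishes minute 59). That puts its earliest start at minute 249; it finishes at 249 + 55 = minute 304.
The bindery step waits on folding (finishes minute 304), so the earliest it can start is minute 304.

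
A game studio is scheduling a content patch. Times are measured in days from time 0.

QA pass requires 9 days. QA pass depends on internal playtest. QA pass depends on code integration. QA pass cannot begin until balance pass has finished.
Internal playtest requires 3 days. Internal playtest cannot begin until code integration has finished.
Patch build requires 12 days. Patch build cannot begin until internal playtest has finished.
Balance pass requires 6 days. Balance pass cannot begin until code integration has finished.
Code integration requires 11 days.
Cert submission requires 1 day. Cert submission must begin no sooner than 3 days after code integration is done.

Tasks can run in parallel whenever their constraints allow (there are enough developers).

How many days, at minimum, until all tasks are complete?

Code integration has no prerequisites, so it starts at day 0 and finishes at day 11.
After code integration (finishes day 11, plus 3-day gap → day 14), cert submission can start at day 14 and finishes at day 15.
Balance pass cannot begin until code integration (finishes day 11). It runs from day 11 to 11 + 6 = day 17.
After code integration (finishes day 11), internal playtest can start at day 11 and finishes at day 14.
After internal playtest (finishes day 14), patch build can start at day 14 and finishes at day 26.
QA pass has to wait for internal playtest (finishes day 14); code integration (finishes day 11); balance pass (finishes day 17). The latest of these is day 17, so QA pass runs day 17 to 17 + 9 = day 26.
All tasks are finished once the last one completes. Finish times: Code integration at 11, Internal playtest at 14, Balance pass at 17, QA pass at 26, Cert submission at 15, Patch build at 26. The latest is day 26.

26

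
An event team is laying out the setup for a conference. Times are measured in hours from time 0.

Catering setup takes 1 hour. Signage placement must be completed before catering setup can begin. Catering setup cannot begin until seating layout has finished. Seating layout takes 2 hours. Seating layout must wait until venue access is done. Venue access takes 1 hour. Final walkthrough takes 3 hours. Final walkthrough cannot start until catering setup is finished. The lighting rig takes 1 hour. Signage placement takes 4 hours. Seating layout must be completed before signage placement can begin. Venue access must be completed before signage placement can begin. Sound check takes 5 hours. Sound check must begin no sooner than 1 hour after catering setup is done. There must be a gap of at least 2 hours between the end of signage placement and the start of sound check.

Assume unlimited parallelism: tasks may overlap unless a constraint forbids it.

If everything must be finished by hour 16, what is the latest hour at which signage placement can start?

5

Sound check must finish by hour 16; it takes 5 hours, so it must start by 16 − 5 = hour 11.
Final walkthrough has no dependents, so it just needs to finish by hour 16. Starting by 16 − 3 = hour 13 achieves that.
Catering setup feeds sound check (must start by hour 11, minus 1-hour gap → hour 10); final walkthrough (must start by hour 13). Taking the minimum, catering setup must finish by hour 10 and start by 10 − 1 = hour 9.
For signage placement: catering setup (must start by hour 9); sound check (must start by hour 11, minus 2-hour gap → hour 9). The most restrictive is hour 9; with a 4-hour duration, signage placement must start by hour 5.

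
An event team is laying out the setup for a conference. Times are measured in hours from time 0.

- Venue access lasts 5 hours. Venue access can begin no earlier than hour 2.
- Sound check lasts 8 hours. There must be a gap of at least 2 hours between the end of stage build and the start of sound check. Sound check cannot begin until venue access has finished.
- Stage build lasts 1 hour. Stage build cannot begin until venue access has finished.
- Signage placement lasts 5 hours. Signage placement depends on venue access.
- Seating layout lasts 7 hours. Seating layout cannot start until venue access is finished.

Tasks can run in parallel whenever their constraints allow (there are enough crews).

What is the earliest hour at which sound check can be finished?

18

Venue access cannot begin until its own release at hour 2. It runs from hour 2 to 2 + 5 = hour 7.
Stage build waits on venue access (finishes hour 7), so it starts at hour 7 and finishes at 7 + 1 = hour 8.
Sound check cannot start until stage build (finishes hour 8, plus 2-hour gap → hour 10); venue access (finishes hour 7). The controlling bound is hour 10, so sound check finishes at 10 + 8 = hour 18.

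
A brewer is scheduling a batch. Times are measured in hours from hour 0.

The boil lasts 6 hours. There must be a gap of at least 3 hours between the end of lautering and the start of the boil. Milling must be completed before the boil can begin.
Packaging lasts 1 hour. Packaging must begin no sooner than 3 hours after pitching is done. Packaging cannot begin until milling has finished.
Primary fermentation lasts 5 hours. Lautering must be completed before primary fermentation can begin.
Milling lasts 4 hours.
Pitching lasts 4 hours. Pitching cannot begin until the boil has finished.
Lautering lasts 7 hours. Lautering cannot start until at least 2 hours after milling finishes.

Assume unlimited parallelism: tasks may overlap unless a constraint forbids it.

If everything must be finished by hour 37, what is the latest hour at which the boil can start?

23

Packaging must finish by hour 37; it takes 1 hour, so it must start by 37 − 1 = hour 36.
Pitching has to be done before packaging (must start by hour 36, minus 3-hour gap → hour 33). That means finishing by hour 33, i.e. starting by 33 − 4 = hour 29.
The boil must finish before pitching (must start by hour 29). With a 6-hour duration, the boil must start by 29 − 6 = hour 23.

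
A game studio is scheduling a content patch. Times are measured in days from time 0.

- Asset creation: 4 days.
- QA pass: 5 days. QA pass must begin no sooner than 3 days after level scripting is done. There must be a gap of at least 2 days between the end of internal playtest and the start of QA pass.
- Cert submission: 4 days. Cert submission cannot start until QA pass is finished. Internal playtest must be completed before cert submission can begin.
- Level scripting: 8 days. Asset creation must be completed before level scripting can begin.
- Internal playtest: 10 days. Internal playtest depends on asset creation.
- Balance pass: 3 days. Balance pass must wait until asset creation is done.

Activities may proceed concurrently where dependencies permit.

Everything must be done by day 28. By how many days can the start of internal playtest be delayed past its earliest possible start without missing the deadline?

3

Asset creation has no prerequisites, so it starts at day 0 and finishes at day 4.
Internal playtest waits on asset creation (finishes day 4), so it starts at day 4 and finishes at 4 + 10 = day 14.

Working backward from the deadline:
Cert submission must finish by day 28; it takes 4 days, so it must start by 28 − 4 = day 24.
QA pass feeds into cert submission (must start by day 24); so QA pass must finish by day 24 and therefore start by day 19.
Internal playtest feeds QA pass (must start by day 19, minus 2-day gap → day 17); cert submission (must start by day 24). Taking the minimum, internal playtest must finish by day 17 and start by 17 − 10 = day 7.
So internal playtest can start as early as day 4 and as late as day 7, giving 7 − 4 = 3 days of slack.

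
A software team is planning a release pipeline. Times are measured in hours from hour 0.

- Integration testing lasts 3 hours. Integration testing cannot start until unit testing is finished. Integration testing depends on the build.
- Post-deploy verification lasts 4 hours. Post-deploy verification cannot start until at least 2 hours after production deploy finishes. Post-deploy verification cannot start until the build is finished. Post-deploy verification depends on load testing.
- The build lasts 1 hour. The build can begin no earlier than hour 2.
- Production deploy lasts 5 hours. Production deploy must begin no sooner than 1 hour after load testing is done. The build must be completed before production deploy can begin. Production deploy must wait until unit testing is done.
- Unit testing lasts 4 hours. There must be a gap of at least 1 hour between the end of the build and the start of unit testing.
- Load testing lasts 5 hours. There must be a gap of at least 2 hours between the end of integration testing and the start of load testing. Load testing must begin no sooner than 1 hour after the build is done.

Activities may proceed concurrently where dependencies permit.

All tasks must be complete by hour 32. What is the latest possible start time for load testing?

Nothing follows post-deploy verification; the deadline of hour 32 is its only limit. It must start by 32 − 4 = hour 28.
Production deploy has to be done before post-deploy verification (must start by hour 28, minus 2-hour gap → hour 26). That means finishing by hour 26, i.e. starting by 26 − 5 = hour 21.
Load testing feeds production deploy (must start by hour 21, minus 1-hour gap → hour 20); post-deploy verification (must start by hour 28). Taking the minimum, load testing must finish by hour 20 and start by 20 − 5 = hour 15.

15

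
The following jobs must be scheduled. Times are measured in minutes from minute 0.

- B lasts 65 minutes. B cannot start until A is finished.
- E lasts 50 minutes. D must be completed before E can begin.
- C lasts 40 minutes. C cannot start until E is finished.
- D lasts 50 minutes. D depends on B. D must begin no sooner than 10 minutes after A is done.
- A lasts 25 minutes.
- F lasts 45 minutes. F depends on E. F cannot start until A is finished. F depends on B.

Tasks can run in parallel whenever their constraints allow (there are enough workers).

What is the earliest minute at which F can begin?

190

Nothing blocks A, so it runs from minute 0 to minute 25.
After A (finishes minute 25), B can start at minute 25 and finishes at minute 90.
D has to wait for B (finishes minute 90); A (finishes minute 25, plus 10-minute gap → minute 35). The latest of these is minute 90, so D runs minute 90 to 90 + 50 = minute 140.
E cannot begin until D (finishes minute 140). It runs from minute 140 to 140 + 50 = minute 190.
F waits on E (finishes minute 190); A (finishes minute 25); B (finishes minute 90). The latest of these is minute 190, which is the earliest F can start.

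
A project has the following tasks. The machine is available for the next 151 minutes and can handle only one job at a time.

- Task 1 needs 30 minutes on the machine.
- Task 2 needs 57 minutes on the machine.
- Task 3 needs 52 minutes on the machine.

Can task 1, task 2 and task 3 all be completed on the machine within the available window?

Running back to back, the jobs need 30 + 57 + 52 = 139 minutes on the machine.
Since 139 ≤ 151, they fit within the window.

Yes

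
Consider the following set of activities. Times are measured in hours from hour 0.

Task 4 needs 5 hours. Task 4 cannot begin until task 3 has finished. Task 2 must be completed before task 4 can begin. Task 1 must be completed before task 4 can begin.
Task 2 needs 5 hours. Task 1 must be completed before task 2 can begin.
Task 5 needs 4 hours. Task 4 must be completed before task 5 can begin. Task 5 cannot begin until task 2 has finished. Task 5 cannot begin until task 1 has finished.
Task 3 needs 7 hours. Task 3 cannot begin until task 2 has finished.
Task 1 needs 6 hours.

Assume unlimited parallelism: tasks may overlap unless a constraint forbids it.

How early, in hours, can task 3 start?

11

Nothing blocks task 1, so it runs from hour 0 to hour 6.
Task 2 waits on task 1 (finishes hour 6), so it starts at hour 6 and finishes at 6 + 5 = hour 11.
Task 3 waits on task 2 (finishes hour 11), so the earliest it can start is hour 11.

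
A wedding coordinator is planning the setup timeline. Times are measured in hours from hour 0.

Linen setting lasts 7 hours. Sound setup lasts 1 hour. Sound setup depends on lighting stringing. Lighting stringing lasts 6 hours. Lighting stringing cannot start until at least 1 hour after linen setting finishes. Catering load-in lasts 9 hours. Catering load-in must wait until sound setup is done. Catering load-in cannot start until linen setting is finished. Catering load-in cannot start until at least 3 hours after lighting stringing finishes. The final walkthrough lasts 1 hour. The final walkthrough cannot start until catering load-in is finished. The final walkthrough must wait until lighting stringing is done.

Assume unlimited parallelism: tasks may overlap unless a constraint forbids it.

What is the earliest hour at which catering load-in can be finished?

Linen setting has no prerequisites, so it starts at hour 0 and finishes at hour 7.
Lighting stringing waits on linen setting (finishes hour 7, plus 1-hour gap → hour 8), so it starts at hour 8 and finishes at 8 + 6 = hour 14.
Sound setup waits on lighting stringing (finishes hour 14), so it starts at hour 14 and finishes at 14 + 1 = hour 15.
For catering load-in: sound setup (finishes hour 15); linen setting (finishes hour 7); lighting stringing (finishes hour 14, plus 3-hour gap → hour 17). Taking the maximum gives a start of hour 17, and it finishes at 17 + 9 = hour 26.

26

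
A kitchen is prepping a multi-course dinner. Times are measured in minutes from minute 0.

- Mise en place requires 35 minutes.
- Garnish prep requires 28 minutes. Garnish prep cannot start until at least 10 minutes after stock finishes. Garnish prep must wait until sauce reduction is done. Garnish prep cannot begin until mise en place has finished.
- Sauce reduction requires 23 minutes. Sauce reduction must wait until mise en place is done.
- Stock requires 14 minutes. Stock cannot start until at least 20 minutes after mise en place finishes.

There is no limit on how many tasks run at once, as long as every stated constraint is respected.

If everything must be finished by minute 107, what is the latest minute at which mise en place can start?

0

Nothing follows garnish prep; the deadline of minute 107 is its only limit. It must start by 107 − 28 = minute 79.
Stock feeds into garnish prep (must start by minute 79, minus 10-minute gap → minute 69); so stock must finish by minute 69 and therefore start by minute 55.
Sauce reduction has to be done before garnish prep (must start by minute 79). That means finishing by minute 79, i.e. starting by 79 − 23 = minute 56.
Mise en place feeds stock (must start by minute 55, minus 20-minute gap → minute 35); sauce reduction (must start by minute 56); garnish prep (must start by minute 79). Taking the minimum, mise en place must finish by minute 35 and start by 35 − 35 = minute 0.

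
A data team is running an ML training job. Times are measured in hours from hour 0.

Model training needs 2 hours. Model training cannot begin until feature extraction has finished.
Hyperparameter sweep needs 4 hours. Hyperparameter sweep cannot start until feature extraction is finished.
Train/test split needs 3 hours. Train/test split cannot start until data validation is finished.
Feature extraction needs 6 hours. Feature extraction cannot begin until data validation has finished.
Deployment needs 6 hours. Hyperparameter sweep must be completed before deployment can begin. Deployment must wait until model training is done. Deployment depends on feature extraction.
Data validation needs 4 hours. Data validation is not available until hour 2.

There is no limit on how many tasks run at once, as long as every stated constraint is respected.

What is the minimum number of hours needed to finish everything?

Data validation waits on its own release at hour 2, so it starts at hour 2 and finishes at 2 + 4 = hour 6.
Train/test split cannot begin until data validation (finishes hour 6). It runs from hour 6 to 6 + 3 = hour 9.
After data validation (finishes hour 6), feature extraction can start at hour 6 and finishes at hour 12.
Model training waits on feature extraction (finishes hour 12), so it starts at hour 12 and finishes at 12 + 2 = hour 14.
After feature extraction (finishes hour 12), hyperparameter sweep can start at hour 12 and finishes at hour 16.
Deployment needs all of hyperparameter sweep (finishes hour 16); model training (finishes hour 14); feature extraction (finishes hour 12). That puts its earliest start at hour 16; it finishes at 16 + 6 = hour 22.
All tasks are finished once the last one completes. Finish times: Data validation at 6, Feature extraction at 12, Train/test split at 9, Hyperparameter sweep at 16, Model training at 14, Deployment at 22. The latest is hour 22.

22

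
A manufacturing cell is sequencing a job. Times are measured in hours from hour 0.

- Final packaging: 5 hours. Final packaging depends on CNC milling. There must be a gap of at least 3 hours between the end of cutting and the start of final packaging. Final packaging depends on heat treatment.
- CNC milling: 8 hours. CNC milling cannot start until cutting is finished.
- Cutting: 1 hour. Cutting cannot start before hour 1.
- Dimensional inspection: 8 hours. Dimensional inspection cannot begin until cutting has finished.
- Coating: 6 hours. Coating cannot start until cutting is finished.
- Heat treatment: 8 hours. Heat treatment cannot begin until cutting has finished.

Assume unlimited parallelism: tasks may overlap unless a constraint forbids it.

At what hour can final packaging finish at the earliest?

Cutting cannot begin until its own release at hour 1. It runs from hour 1 to 1 + 1 = hour 2.
After cutting (finishes hour 2), heat treatment can start at hour 2 and finishes at hour 10.
CNC milling waits on cutting (finishes hour 2), so it starts at hour 2 and finishes at 2 + 8 = hour 10.
For final packaging: CNC milling (finishes hour 10); cutting (finishes hour 2, plus 3-hour gap → hour 5); heat treatment (finishes hour 10). Taking the maximum gives a start of hour 10, and it finishes at 10 + 5 = hour 15.

15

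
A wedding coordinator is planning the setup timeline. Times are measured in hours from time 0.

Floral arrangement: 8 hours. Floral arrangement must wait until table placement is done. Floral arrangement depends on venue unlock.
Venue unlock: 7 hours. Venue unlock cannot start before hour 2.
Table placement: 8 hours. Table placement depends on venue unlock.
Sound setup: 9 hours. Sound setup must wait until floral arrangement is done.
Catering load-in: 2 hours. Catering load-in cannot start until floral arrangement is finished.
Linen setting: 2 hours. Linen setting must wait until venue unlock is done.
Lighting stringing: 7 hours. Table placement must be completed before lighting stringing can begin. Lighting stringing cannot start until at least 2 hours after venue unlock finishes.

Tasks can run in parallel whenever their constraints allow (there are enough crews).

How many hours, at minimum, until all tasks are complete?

34

After its own release at hour 2, venue unlock can start at hour 2 and finishes at hour 9.
Linen setting cannot begin until venue unlock (finishes hour 9). It runs from hour 9 to 9 + 2 = hour 11.
Table placement cannot begin until venue unlock (finishes hour 9). It runs from hour 9 to 9 + 8 = hour 17.
Lighting stringing needs all of table placement (finishes hour 17); venue unlock (finishes hour 9, plus 2-hour gap → hour 11). That puts its earliest start at hour 17; it finishes at 17 + 7 = hour 24.
Floral arrangement cannot start until table placement (finishes hour 17); venue unlock (finishes hour 9). The controlling bound is hour 17, so floral arrangement finishes at 17 + 8 = hour 25.
Catering load-in cannot begin until floral arrangement (finishes hour 25). It runs from hour 25 to 25 + 2 = hour 27.
After floral arrangement (finishes hour 25), sound setup can start at hour 25 and finishes at hour 34.
All tasks are finished once the last one completes. Finish times: Venue unlock at 9, Table placement at 17, Linen setting at 11, Floral arrangement at 25, Lighting stringing at 24, Sound setup at 34, Catering load-in at 27. The latest is hour 34.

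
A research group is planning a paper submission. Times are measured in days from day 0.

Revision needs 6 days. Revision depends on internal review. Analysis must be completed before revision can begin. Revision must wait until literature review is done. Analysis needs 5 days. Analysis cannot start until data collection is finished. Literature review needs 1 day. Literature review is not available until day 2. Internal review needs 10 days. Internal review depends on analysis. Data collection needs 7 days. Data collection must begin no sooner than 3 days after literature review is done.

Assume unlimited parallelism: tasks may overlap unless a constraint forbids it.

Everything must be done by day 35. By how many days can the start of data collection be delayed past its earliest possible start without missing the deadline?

1

Literature review cannot begin until its own release at day 2. It runs from day 2 to 2 + 1 = day 3.
After literature review (finishes day 3, plus 3-day gap → day 6), data collection can start at day 6 and finishes at day 13.

Working backward from the deadline:
Revision has no dependents, so it just needs to finish by day 35. Starting by 35 − 6 = day 29 achieves that.
Internal review feeds into revision (must start by day 29); so internal review must finish by day 29 and therefore start by day 19.
Analysis must finish in time for internal review (must start by day 19); revision (must start by day 29). The tightest is day 19, so analysis must start by 19 − 5 = day 14.
Data collection has to be done before analysis (must start by day 14). That means finishing by day 14, i.e. starting by 14 − 7 = day 7.
So data collection can start as early as day 6 and as late as day 7, giving 7 − 6 = 1 day of slack.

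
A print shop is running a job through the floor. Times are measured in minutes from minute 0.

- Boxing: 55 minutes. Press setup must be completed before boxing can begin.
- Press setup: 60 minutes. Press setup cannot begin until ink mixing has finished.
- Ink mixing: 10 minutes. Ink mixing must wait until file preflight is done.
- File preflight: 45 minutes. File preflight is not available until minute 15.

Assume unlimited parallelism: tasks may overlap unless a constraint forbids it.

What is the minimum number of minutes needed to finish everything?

After its own release at minute 15, file preflight can start at minute 15 and finishes at minute 60.
Ink mixing waits on file preflight (finishes minute 60), so it starts at minute 60 and finishes at 60 + 10 = minute 70.
After ink mixing (finishes minute 70), press setup can start at minute 70 and finishes at minute 130.
After press setup (finishes minute 130), boxing can start at minute 130 and finishes at minute 185.
All tasks are finished once the last one completes. Finish times: File preflight at 60, Ink mixing at 70, Press setup at 130, Boxing at 185. The latest is minute 185.

185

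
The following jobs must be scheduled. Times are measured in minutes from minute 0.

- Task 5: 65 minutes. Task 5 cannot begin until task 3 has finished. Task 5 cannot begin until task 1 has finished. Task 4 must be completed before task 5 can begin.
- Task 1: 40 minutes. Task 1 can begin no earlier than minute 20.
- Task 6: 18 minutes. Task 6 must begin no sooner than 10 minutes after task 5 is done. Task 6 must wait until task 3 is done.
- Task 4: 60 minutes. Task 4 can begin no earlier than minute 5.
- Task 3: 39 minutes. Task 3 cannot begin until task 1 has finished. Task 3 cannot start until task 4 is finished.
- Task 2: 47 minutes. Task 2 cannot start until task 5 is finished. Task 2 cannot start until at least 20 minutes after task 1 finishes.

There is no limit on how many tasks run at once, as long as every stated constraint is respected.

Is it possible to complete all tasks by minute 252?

Task 4 cannot begin until its own release at minute 5. It runs from minute 5 to 5 + 60 = minute 65.
After its own release at minute 20, task 1 can start at minute 20 and finishes at minute 60.
Task 3 has to wait for task 1 (finishes minute 60); task 4 (finishes minute 65). The latest of these is minute 65, so task 3 runs minute 65 to 65 + 39 = minute 104.
For task 5: task 3 (finishes minute 104); task 1 (finishes minute 60); task 4 (finishes minute 65). Taking the maximum gives a start of minute 104, and it finishes at 104 + 65 = minute 169.
Task 6 cannot start until task 5 (finishes minute 169, plus 10-minute gap → minute 179); task 3 (finishes minute 104). The controlling bound is minute 179, so task 6 finishes at 179 + 18 = minute 197.
Task 2 has to wait for task 5 (finishes minute 169); task 1 (finishes minute 60, plus 20-minute gap → minute 80). The latest of these is minute 169, so task 2 runs minute 169 to 169 + 47 = minute 216.
Every task is finished by minute 216, which is no later than the deadline of 252, so the schedule is feasible.

Yes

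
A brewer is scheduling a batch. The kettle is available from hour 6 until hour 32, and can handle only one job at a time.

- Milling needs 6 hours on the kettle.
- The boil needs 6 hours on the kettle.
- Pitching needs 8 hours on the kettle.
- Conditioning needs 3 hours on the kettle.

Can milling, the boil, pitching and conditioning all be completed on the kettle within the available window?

Yes

The kettle window is 32 − 6 = 26 hours.
Running back to back, the jobs need 6 + 6 + 8 + 3 = 23 hours on the kettle.
Since 23 ≤ 26, they fit within the window.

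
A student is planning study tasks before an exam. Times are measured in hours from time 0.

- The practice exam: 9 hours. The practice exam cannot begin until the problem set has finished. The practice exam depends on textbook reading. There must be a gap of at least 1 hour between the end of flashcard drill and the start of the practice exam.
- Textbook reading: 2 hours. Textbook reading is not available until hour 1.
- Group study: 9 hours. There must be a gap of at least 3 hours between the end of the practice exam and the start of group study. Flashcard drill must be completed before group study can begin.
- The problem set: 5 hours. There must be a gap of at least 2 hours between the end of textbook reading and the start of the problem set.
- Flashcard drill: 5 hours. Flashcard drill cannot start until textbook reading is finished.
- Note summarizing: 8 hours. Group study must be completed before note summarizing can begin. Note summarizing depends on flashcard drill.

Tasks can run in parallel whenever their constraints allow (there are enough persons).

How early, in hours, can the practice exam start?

After its own release at hour 1, textbook reading can start at hour 1 and finishes at hour 3.
Flashcard drill cannot begin until textbook reading (finishes hour 3). It runs from hour 3 to 3 + 5 = hour 8.
The problem set waits on textbook reading (finishes hour 3, plus 2-hour gap → hour 5), so it starts at hour 5 and finishes at 5 + 5 = hour 10.
The practice exam waits on the problem set (finishes hour 10); textbook reading (finishes hour 3); flashcard drill (finishes hour 8, plus 1-hour gap → hour 9). The latest of these is hour 10, which is the earliest the practice exam can start.

10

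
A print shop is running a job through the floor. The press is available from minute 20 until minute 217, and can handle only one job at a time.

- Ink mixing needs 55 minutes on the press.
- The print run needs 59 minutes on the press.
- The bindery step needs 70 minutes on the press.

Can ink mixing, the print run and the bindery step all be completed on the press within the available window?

The press window is 217 − 20 = 197 minutes.
Running back to back, the jobs need 55 + 59 + 70 = 184 minutes on the press.
Since 184 ≤ 197, they fit within the window.

Yes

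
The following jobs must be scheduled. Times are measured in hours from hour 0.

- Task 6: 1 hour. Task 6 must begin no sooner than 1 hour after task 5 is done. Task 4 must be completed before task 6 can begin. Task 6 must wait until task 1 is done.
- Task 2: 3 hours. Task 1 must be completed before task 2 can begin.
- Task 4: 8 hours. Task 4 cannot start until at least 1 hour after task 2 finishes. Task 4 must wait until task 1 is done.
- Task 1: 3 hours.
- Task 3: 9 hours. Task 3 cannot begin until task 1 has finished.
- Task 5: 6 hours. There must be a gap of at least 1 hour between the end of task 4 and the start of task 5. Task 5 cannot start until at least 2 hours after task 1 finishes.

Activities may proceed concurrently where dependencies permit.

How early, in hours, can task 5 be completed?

22

Task 1 has no prerequisites, so it starts at hour 0 and finishes at hour 3.
After task 1 (finishes hour 3), task 2 can start at hour 3 and finishes at hour 6.
Task 4 has to wait for task 2 (finishes hour 6, plus 1-hour gap → hour 7); task 1 (finishes hour 3). The latest of these is hour 7, so task 4 runs hour 7 to 7 + 8 = hour 15.
Task 5 needs all of task 4 (finishes hour 15, plus 1-hour gap → hour 16); task 1 (finishes hour 3, plus 2-hour gap → hour 5). That puts its earliest start at hour 16; it finishes at 16 + 6 = hour 22.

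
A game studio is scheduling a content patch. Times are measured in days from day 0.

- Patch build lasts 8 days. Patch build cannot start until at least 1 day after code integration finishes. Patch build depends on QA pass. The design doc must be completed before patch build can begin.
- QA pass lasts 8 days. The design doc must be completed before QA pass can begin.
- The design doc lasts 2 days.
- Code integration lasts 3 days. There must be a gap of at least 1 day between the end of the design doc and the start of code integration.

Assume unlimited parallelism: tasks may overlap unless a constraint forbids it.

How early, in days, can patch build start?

The design doc has no prerequisites, so it starts at day 0 and finishes at day 2.
After the design doc (finishes day 2), QA pass can start at day 2 and finishes at day 10.
Code integration waits on the design doc (finishes day 2, plus 1-day gap → day 3), so it starts at day 3 and finishes at 3 + 3 = day 6.
Patch build waits on code integration (finishes day 6, plus 1-day gap → day 7); QA pass (finishes day 10); the design doc (finishes day 2). The latest of these is day 10, which is the earliest patch build can start.

10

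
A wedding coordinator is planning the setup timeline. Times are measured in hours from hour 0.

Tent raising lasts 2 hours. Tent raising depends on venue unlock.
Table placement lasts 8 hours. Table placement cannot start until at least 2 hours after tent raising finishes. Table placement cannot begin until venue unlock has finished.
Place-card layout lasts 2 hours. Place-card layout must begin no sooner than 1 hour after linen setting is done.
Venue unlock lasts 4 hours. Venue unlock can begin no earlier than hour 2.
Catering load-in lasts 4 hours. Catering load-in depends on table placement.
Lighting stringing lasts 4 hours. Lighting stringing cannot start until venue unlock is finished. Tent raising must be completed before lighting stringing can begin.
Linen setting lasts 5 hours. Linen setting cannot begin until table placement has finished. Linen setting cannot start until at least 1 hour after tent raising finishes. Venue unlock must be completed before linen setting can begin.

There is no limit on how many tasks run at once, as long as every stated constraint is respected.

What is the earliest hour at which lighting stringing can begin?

8

Venue unlock cannot begin until its own release at hour 2. It runs from hour 2 to 2 + 4 = hour 6.
After venue unlock (finishes hour 6), tent raising can start at hour 6 and finishes at hour 8.
Lighting stringing waits on venue unlock (finishes hour 6); tent raising (finishes hour 8). The latest of these is hour 8, which is the earliest lighting stringing can start.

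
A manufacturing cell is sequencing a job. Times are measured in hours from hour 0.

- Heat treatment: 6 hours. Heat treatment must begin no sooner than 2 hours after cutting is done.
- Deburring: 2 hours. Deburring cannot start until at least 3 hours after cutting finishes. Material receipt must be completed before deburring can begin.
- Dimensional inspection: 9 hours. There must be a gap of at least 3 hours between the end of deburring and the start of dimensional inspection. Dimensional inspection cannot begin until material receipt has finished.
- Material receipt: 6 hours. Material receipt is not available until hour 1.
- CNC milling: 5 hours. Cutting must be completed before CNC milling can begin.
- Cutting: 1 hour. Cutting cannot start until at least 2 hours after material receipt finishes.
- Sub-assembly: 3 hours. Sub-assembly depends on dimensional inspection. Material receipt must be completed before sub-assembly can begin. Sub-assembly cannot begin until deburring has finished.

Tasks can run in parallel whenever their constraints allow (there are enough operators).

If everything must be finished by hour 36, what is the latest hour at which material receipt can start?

Sub-assembly must finish by hour 36; it takes 3 hours, so it must start by 36 − 3 = hour 33.
Since sub-assembly (must start by hour 33) depends on it, dimensional inspection must finish by hour 33. Backing off its 9-hour duration gives a latest start of hour 24.
Deburring feeds dimensional inspection (must start by hour 24, minus 3-hour gap → hour 21); sub-assembly (must start by hour 33). Taking the minimum, deburring must finish by hour 21 and start by 21 − 2 = hour 19.
CNC milling must finish by hour 36; it takes 5 hours, so it must start by 36 − 5 = hour 31.
Nothing follows heat treatment; the deadline of hour 36 is its only limit. It must start by 36 − 6 = hour 30.
For cutting: deburring (must start by hour 19, minus 3-hour gap → hour 16); CNC milling (must start by hour 31); heat treatment (must start by hour 30, minus 2-hour gap → hour 28). The most restrictive is hour 16; with a 1-hour duration, cutting must start by hour 15.
Material receipt feeds cutting (must start by hour 15, minus 2-hour gap → hour 13); deburring (must start by hour 19); dimensional inspection (must start by hour 24); sub-assembly (must start by hour 33). Taking the minimum, material receipt must finish by hour 13 and start by 13 − 6 = hour 7.

7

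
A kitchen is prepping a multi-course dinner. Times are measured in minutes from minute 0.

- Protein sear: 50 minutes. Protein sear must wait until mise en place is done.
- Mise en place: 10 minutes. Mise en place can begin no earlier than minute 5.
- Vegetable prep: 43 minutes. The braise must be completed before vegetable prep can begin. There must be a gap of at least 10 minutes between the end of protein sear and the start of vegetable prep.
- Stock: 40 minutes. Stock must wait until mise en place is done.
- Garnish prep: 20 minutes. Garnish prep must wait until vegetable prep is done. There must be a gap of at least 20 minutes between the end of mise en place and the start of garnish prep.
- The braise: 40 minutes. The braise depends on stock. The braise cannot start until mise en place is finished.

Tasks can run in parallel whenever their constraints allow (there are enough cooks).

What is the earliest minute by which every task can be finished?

Mise en place waits on its own release at minute 5, so it starts at minute 5 and finishes at 5 + 10 = minute 15.
Protein sear cannot begin until mise en place (finishes minute 15). It runs from minute 15 to 15 + 50 = minute 65.
After mise en place (finishes minute 15), stock can start at minute 15 and finishes at minute 55.
The braise needs all of stock (finishes minute 55); mise en place (finishes minute 15). That puts its earliest start at minute 55; it finishes at 55 + 40 = minute 95.
Vegetable prep needs all of the braise (finishes minute 95); protein sear (finishes minute 65, plus 10-minute gap → minute 75). That puts its earliest start at minute 95; it finishes at 95 + 43 = minute 138.
Garnish prep needs all of vegetable prep (finishes minute 138); mise en place (finishes minute 15, plus 20-minute gap → minute 35). That puts its earliest start at minute 138; it finishes at 138 + 20 = minute 158.
All tasks are finished once the last one completes. Finish times: Mise en place at 15, Stock at 55, The braise at 95, Protein sear at 65, Vegetable prep at 138, Garnish prep at 158. The latest is minute 158.

158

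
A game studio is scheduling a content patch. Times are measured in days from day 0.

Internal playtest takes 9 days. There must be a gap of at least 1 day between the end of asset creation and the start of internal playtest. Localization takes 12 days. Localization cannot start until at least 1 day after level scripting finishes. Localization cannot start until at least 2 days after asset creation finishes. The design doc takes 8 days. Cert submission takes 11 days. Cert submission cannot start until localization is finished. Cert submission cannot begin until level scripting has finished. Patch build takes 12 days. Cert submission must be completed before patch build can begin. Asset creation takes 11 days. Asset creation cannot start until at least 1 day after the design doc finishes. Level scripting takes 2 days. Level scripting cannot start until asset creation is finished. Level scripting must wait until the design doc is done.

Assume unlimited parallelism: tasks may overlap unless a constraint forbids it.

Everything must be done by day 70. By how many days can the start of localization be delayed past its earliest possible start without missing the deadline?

12

The design doc has no prerequisites, so it starts at day 0 and finishes at day 8.
Asset creation cannot begin until the design doc (finishes day 8, plus 1-day gap → day 9). It runs from day 9 to 9 + 11 = day 20.
Level scripting cannot start until asset creation (finishes day 20); the design doc (finishes day 8). The controlling bound is day 20, so level scripting finishes at 20 + 2 = day 22.
Localization has to wait for level scripting (finishes day 22, plus 1-day gap → day 23); asset creation (finishes day 20, plus 2-day gap → day 22). The latest of these is day 23, so localization runs day 23 to 23 + 12 = day 35.

Working backward from the deadline:
Nothing follows patch build; the deadline of day 70 is its only limit. It must start by 70 − 12 = day 58.
Cert submission has to be done before patch build (must start by day 58). That means finishing by day 58, i.e. starting by 58 − 11 = day 47.
Localization feeds into cert submission (must start by day 47); so localization must finish by day 47 and therefore start by day 35.
So localization can start as early as day 23 and as late as day 35, giving 35 − 23 = 12 days of slack.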